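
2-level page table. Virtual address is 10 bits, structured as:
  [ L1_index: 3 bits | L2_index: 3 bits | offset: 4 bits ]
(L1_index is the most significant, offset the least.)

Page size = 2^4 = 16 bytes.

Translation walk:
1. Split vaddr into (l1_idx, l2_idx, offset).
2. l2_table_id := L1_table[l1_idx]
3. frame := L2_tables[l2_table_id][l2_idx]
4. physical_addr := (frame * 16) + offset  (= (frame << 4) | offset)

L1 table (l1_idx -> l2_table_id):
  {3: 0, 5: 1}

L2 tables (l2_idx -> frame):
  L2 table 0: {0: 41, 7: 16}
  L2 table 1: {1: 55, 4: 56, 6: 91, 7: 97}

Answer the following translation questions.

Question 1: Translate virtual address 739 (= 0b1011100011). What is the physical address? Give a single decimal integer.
Answer: 1459

Derivation:
vaddr = 739 = 0b1011100011
Split: l1_idx=5, l2_idx=6, offset=3
L1[5] = 1
L2[1][6] = 91
paddr = 91 * 16 + 3 = 1459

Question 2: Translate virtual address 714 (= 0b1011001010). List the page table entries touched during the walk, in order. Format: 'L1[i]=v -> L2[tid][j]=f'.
Answer: L1[5]=1 -> L2[1][4]=56

Derivation:
vaddr = 714 = 0b1011001010
Split: l1_idx=5, l2_idx=4, offset=10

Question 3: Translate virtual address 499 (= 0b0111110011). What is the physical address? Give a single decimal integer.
Answer: 259

Derivation:
vaddr = 499 = 0b0111110011
Split: l1_idx=3, l2_idx=7, offset=3
L1[3] = 0
L2[0][7] = 16
paddr = 16 * 16 + 3 = 259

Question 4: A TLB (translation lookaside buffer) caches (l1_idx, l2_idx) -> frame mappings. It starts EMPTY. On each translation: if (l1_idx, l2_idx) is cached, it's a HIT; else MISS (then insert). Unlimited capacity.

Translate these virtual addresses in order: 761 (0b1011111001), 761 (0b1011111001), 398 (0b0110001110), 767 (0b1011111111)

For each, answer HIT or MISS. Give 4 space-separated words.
vaddr=761: (5,7) not in TLB -> MISS, insert
vaddr=761: (5,7) in TLB -> HIT
vaddr=398: (3,0) not in TLB -> MISS, insert
vaddr=767: (5,7) in TLB -> HIT

Answer: MISS HIT MISS HIT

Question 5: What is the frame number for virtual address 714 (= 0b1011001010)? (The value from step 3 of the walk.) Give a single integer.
Answer: 56

Derivation:
vaddr = 714: l1_idx=5, l2_idx=4
L1[5] = 1; L2[1][4] = 56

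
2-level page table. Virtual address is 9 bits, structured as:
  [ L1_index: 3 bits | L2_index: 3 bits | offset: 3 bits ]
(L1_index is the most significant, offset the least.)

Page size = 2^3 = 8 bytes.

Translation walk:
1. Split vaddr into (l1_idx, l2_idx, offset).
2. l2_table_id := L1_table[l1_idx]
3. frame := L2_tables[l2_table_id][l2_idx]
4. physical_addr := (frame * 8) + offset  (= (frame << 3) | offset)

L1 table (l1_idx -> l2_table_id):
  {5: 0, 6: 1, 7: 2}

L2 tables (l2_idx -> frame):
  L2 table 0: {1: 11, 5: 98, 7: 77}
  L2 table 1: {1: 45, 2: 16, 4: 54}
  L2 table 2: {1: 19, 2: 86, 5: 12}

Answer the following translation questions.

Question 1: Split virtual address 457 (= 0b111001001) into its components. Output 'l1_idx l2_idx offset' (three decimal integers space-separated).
Answer: 7 1 1

Derivation:
vaddr = 457 = 0b111001001
  top 3 bits -> l1_idx = 7
  next 3 bits -> l2_idx = 1
  bottom 3 bits -> offset = 1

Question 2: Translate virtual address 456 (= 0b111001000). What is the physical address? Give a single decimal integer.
vaddr = 456 = 0b111001000
Split: l1_idx=7, l2_idx=1, offset=0
L1[7] = 2
L2[2][1] = 19
paddr = 19 * 8 + 0 = 152

Answer: 152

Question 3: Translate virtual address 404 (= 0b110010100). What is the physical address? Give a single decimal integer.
Answer: 132

Derivation:
vaddr = 404 = 0b110010100
Split: l1_idx=6, l2_idx=2, offset=4
L1[6] = 1
L2[1][2] = 16
paddr = 16 * 8 + 4 = 132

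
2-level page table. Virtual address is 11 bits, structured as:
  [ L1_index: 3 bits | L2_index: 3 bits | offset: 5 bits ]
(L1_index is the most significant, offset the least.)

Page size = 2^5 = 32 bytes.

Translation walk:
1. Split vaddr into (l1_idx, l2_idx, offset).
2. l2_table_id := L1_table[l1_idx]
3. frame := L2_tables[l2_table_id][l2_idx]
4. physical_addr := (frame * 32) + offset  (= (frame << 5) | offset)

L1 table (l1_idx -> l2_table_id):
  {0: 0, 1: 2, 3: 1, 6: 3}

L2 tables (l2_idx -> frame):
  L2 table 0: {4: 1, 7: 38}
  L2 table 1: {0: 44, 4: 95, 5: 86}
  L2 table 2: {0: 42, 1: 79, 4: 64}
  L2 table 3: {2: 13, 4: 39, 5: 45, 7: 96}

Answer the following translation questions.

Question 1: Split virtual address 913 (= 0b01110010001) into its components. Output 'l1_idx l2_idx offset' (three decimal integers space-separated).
vaddr = 913 = 0b01110010001
  top 3 bits -> l1_idx = 3
  next 3 bits -> l2_idx = 4
  bottom 5 bits -> offset = 17

Answer: 3 4 17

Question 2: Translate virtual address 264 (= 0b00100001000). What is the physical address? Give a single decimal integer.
vaddr = 264 = 0b00100001000
Split: l1_idx=1, l2_idx=0, offset=8
L1[1] = 2
L2[2][0] = 42
paddr = 42 * 32 + 8 = 1352

Answer: 1352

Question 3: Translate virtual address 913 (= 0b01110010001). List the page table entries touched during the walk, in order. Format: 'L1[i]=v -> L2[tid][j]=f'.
Answer: L1[3]=1 -> L2[1][4]=95

Derivation:
vaddr = 913 = 0b01110010001
Split: l1_idx=3, l2_idx=4, offset=17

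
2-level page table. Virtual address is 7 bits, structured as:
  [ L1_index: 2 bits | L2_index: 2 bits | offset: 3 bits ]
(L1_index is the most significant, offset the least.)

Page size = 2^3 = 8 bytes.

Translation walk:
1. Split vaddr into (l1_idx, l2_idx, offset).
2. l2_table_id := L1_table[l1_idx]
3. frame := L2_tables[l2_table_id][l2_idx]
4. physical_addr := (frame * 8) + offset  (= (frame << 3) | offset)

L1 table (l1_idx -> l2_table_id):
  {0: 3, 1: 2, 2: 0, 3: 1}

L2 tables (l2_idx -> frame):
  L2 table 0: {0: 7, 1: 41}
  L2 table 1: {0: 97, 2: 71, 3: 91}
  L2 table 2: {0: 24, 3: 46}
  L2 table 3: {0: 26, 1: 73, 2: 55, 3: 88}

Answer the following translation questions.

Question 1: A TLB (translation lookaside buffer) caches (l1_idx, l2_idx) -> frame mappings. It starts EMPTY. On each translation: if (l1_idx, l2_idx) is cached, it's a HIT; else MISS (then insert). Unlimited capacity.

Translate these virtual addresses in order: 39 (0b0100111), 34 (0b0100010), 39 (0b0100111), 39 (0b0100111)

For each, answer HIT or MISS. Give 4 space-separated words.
Answer: MISS HIT HIT HIT

Derivation:
vaddr=39: (1,0) not in TLB -> MISS, insert
vaddr=34: (1,0) in TLB -> HIT
vaddr=39: (1,0) in TLB -> HIT
vaddr=39: (1,0) in TLB -> HIT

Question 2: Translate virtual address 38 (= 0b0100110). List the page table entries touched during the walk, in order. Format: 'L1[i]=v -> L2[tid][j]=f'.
vaddr = 38 = 0b0100110
Split: l1_idx=1, l2_idx=0, offset=6

Answer: L1[1]=2 -> L2[2][0]=24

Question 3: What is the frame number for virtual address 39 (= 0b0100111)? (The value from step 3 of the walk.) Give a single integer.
vaddr = 39: l1_idx=1, l2_idx=0
L1[1] = 2; L2[2][0] = 24

Answer: 24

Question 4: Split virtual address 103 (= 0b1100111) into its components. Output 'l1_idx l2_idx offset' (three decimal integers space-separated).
vaddr = 103 = 0b1100111
  top 2 bits -> l1_idx = 3
  next 2 bits -> l2_idx = 0
  bottom 3 bits -> offset = 7

Answer: 3 0 7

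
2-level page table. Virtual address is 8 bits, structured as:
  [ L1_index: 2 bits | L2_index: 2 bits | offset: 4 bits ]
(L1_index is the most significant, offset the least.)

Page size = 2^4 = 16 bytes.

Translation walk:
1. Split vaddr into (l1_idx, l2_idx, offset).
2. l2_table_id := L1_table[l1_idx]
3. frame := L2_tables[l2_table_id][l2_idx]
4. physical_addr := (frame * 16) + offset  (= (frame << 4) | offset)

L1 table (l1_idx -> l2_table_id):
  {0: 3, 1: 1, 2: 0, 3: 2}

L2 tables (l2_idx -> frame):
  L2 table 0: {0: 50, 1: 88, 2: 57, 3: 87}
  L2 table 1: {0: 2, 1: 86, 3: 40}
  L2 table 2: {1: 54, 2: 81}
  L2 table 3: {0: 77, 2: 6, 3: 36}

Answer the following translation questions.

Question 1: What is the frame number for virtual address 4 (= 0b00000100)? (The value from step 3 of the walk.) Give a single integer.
Answer: 77

Derivation:
vaddr = 4: l1_idx=0, l2_idx=0
L1[0] = 3; L2[3][0] = 77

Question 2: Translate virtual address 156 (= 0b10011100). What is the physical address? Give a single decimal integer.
Answer: 1420

Derivation:
vaddr = 156 = 0b10011100
Split: l1_idx=2, l2_idx=1, offset=12
L1[2] = 0
L2[0][1] = 88
paddr = 88 * 16 + 12 = 1420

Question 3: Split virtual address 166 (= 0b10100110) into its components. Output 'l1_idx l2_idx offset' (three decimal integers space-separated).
vaddr = 166 = 0b10100110
  top 2 bits -> l1_idx = 2
  next 2 bits -> l2_idx = 2
  bottom 4 bits -> offset = 6

Answer: 2 2 6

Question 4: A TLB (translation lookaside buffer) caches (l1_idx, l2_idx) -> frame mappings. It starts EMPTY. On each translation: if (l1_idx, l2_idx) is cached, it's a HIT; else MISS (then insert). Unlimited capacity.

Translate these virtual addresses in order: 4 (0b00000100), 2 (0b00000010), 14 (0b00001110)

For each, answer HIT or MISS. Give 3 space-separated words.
vaddr=4: (0,0) not in TLB -> MISS, insert
vaddr=2: (0,0) in TLB -> HIT
vaddr=14: (0,0) in TLB -> HIT

Answer: MISS HIT HIT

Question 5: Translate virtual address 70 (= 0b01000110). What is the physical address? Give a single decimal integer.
vaddr = 70 = 0b01000110
Split: l1_idx=1, l2_idx=0, offset=6
L1[1] = 1
L2[1][0] = 2
paddr = 2 * 16 + 6 = 38

Answer: 38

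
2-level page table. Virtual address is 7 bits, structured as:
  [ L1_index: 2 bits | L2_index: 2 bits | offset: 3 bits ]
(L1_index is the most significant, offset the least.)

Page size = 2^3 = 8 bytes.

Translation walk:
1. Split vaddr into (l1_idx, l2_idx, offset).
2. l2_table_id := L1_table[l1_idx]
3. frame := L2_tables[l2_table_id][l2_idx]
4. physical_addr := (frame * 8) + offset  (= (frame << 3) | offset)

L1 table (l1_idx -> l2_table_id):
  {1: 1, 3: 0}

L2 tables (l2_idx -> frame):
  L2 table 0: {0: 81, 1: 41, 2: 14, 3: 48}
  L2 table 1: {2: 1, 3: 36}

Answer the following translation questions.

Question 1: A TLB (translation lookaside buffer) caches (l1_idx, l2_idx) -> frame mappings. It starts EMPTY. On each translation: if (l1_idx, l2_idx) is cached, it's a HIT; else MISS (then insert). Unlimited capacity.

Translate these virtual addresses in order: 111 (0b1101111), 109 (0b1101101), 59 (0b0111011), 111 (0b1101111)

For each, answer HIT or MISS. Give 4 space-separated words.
vaddr=111: (3,1) not in TLB -> MISS, insert
vaddr=109: (3,1) in TLB -> HIT
vaddr=59: (1,3) not in TLB -> MISS, insert
vaddr=111: (3,1) in TLB -> HIT

Answer: MISS HIT MISS HIT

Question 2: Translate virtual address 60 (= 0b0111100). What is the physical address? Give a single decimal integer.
vaddr = 60 = 0b0111100
Split: l1_idx=1, l2_idx=3, offset=4
L1[1] = 1
L2[1][3] = 36
paddr = 36 * 8 + 4 = 292

Answer: 292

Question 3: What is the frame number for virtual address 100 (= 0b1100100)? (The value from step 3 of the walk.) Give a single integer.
Answer: 81

Derivation:
vaddr = 100: l1_idx=3, l2_idx=0
L1[3] = 0; L2[0][0] = 81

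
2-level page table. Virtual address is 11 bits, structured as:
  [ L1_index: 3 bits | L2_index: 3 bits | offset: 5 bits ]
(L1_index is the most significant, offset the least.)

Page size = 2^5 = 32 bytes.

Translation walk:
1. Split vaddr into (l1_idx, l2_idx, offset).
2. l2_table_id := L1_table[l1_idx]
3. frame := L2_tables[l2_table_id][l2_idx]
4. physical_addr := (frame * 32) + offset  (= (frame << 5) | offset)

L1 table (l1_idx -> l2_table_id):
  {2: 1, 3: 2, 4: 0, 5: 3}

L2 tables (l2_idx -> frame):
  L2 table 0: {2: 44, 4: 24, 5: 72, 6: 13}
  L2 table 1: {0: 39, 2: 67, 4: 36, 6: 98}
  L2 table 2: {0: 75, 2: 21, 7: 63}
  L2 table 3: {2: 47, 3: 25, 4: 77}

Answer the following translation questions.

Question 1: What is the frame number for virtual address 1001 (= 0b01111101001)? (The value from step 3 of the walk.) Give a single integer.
Answer: 63

Derivation:
vaddr = 1001: l1_idx=3, l2_idx=7
L1[3] = 2; L2[2][7] = 63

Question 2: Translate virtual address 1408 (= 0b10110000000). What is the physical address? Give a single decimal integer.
vaddr = 1408 = 0b10110000000
Split: l1_idx=5, l2_idx=4, offset=0
L1[5] = 3
L2[3][4] = 77
paddr = 77 * 32 + 0 = 2464

Answer: 2464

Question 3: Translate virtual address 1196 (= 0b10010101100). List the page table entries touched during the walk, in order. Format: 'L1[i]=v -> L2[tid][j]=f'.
vaddr = 1196 = 0b10010101100
Split: l1_idx=4, l2_idx=5, offset=12

Answer: L1[4]=0 -> L2[0][5]=72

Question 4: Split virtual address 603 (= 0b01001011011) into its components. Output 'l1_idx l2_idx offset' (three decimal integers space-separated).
Answer: 2 2 27

Derivation:
vaddr = 603 = 0b01001011011
  top 3 bits -> l1_idx = 2
  next 3 bits -> l2_idx = 2
  bottom 5 bits -> offset = 27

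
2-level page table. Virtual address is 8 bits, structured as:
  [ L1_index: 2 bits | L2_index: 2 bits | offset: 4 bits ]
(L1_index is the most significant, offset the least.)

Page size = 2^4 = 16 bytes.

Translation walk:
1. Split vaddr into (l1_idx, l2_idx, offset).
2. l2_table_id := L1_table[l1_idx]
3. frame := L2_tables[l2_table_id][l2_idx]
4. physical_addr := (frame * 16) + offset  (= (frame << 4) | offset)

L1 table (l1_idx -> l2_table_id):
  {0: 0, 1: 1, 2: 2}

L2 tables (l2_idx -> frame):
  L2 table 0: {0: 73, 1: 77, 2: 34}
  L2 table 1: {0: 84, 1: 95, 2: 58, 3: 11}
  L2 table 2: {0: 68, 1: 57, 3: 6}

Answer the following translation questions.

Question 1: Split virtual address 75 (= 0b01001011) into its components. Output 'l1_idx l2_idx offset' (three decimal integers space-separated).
vaddr = 75 = 0b01001011
  top 2 bits -> l1_idx = 1
  next 2 bits -> l2_idx = 0
  bottom 4 bits -> offset = 11

Answer: 1 0 11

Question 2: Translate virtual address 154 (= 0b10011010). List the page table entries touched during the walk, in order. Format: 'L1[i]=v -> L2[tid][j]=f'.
Answer: L1[2]=2 -> L2[2][1]=57

Derivation:
vaddr = 154 = 0b10011010
Split: l1_idx=2, l2_idx=1, offset=10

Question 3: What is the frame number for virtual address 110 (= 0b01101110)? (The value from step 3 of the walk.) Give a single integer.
vaddr = 110: l1_idx=1, l2_idx=2
L1[1] = 1; L2[1][2] = 58

Answer: 58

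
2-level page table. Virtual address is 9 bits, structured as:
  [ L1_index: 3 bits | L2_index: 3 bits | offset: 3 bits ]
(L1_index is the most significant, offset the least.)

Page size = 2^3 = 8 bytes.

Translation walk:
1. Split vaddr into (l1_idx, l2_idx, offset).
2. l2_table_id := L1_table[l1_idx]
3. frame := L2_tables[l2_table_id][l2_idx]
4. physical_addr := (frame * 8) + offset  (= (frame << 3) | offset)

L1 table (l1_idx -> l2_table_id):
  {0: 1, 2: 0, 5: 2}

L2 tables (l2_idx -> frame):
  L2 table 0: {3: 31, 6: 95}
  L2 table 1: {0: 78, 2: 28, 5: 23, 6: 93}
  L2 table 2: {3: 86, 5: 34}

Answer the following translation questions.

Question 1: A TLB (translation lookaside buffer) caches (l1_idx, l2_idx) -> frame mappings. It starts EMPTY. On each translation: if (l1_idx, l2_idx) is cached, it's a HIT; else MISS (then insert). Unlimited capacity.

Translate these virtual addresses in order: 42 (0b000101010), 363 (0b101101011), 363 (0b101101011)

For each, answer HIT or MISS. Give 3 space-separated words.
Answer: MISS MISS HIT

Derivation:
vaddr=42: (0,5) not in TLB -> MISS, insert
vaddr=363: (5,5) not in TLB -> MISS, insert
vaddr=363: (5,5) in TLB -> HIT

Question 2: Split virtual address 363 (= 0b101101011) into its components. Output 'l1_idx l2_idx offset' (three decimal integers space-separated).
Answer: 5 5 3

Derivation:
vaddr = 363 = 0b101101011
  top 3 bits -> l1_idx = 5
  next 3 bits -> l2_idx = 5
  bottom 3 bits -> offset = 3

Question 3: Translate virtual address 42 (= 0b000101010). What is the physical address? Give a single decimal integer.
Answer: 186

Derivation:
vaddr = 42 = 0b000101010
Split: l1_idx=0, l2_idx=5, offset=2
L1[0] = 1
L2[1][5] = 23
paddr = 23 * 8 + 2 = 186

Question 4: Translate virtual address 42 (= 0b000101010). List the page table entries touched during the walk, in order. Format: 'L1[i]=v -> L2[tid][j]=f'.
vaddr = 42 = 0b000101010
Split: l1_idx=0, l2_idx=5, offset=2

Answer: L1[0]=1 -> L2[1][5]=23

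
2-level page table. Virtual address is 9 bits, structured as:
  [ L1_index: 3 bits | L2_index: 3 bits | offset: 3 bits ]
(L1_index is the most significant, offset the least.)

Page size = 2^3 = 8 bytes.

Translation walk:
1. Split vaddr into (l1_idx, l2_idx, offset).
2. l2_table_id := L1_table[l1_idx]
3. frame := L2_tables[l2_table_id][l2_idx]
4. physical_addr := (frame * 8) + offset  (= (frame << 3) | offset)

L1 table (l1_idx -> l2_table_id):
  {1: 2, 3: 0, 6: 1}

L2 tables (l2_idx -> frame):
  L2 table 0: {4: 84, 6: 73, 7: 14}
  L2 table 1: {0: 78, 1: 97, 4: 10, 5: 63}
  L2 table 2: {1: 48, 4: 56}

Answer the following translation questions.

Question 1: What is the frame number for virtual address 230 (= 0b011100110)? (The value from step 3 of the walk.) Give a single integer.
Answer: 84

Derivation:
vaddr = 230: l1_idx=3, l2_idx=4
L1[3] = 0; L2[0][4] = 84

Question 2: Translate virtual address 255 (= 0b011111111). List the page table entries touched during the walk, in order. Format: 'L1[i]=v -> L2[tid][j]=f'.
Answer: L1[3]=0 -> L2[0][7]=14

Derivation:
vaddr = 255 = 0b011111111
Split: l1_idx=3, l2_idx=7, offset=7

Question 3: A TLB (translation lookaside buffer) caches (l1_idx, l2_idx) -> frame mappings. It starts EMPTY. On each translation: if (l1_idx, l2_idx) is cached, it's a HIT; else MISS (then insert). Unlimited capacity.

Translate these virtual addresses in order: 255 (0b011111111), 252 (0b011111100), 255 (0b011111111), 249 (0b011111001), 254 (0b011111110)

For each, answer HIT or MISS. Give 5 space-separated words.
Answer: MISS HIT HIT HIT HIT

Derivation:
vaddr=255: (3,7) not in TLB -> MISS, insert
vaddr=252: (3,7) in TLB -> HIT
vaddr=255: (3,7) in TLB -> HIT
vaddr=249: (3,7) in TLB -> HIT
vaddr=254: (3,7) in TLB -> HIT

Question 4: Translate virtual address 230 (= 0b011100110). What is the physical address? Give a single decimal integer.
Answer: 678

Derivation:
vaddr = 230 = 0b011100110
Split: l1_idx=3, l2_idx=4, offset=6
L1[3] = 0
L2[0][4] = 84
paddr = 84 * 8 + 6 = 678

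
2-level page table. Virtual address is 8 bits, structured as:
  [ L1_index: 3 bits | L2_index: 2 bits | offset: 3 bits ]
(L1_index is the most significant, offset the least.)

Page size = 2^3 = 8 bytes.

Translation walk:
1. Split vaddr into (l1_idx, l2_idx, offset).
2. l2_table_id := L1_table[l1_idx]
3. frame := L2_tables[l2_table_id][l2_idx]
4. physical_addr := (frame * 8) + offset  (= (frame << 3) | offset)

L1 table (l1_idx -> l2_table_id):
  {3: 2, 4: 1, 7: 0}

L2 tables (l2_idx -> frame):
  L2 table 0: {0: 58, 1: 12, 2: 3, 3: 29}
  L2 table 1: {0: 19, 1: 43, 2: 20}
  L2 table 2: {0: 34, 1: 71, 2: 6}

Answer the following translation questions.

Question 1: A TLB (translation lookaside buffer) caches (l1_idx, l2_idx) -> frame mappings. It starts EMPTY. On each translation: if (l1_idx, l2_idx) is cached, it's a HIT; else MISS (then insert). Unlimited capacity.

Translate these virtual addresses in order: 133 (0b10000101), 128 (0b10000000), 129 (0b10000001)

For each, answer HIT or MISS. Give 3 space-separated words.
Answer: MISS HIT HIT

Derivation:
vaddr=133: (4,0) not in TLB -> MISS, insert
vaddr=128: (4,0) in TLB -> HIT
vaddr=129: (4,0) in TLB -> HIT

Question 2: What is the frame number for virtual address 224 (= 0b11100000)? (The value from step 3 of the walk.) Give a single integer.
vaddr = 224: l1_idx=7, l2_idx=0
L1[7] = 0; L2[0][0] = 58

Answer: 58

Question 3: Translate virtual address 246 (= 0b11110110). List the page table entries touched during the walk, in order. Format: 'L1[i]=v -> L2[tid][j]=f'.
Answer: L1[7]=0 -> L2[0][2]=3

Derivation:
vaddr = 246 = 0b11110110
Split: l1_idx=7, l2_idx=2, offset=6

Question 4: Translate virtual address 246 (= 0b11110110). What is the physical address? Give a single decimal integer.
vaddr = 246 = 0b11110110
Split: l1_idx=7, l2_idx=2, offset=6
L1[7] = 0
L2[0][2] = 3
paddr = 3 * 8 + 6 = 30

Answer: 30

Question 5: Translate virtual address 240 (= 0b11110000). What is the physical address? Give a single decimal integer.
Answer: 24

Derivation:
vaddr = 240 = 0b11110000
Split: l1_idx=7, l2_idx=2, offset=0
L1[7] = 0
L2[0][2] = 3
paddr = 3 * 8 + 0 = 24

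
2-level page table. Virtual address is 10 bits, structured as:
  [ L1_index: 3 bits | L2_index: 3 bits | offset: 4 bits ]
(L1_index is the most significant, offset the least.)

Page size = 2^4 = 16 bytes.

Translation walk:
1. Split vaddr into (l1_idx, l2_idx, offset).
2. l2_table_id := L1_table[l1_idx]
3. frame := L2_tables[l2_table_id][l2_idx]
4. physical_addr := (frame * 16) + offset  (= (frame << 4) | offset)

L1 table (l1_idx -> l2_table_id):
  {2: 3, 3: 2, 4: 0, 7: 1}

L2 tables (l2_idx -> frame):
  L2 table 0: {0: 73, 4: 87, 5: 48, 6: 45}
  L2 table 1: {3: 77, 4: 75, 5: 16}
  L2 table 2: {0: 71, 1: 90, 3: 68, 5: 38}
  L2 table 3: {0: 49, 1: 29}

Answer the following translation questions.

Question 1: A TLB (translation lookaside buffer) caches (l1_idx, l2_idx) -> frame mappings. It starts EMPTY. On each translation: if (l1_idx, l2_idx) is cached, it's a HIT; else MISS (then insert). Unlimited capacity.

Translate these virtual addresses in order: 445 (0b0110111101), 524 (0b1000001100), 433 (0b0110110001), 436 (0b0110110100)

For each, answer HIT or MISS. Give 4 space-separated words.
Answer: MISS MISS HIT HIT

Derivation:
vaddr=445: (3,3) not in TLB -> MISS, insert
vaddr=524: (4,0) not in TLB -> MISS, insert
vaddr=433: (3,3) in TLB -> HIT
vaddr=436: (3,3) in TLB -> HIT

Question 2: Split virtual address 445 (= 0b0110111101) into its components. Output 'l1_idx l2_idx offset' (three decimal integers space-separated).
Answer: 3 3 13

Derivation:
vaddr = 445 = 0b0110111101
  top 3 bits -> l1_idx = 3
  next 3 bits -> l2_idx = 3
  bottom 4 bits -> offset = 13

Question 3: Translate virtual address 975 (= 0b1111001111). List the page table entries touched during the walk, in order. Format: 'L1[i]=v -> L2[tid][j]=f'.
Answer: L1[7]=1 -> L2[1][4]=75

Derivation:
vaddr = 975 = 0b1111001111
Split: l1_idx=7, l2_idx=4, offset=15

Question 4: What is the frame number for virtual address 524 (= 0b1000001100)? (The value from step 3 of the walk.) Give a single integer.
Answer: 73

Derivation:
vaddr = 524: l1_idx=4, l2_idx=0
L1[4] = 0; L2[0][0] = 73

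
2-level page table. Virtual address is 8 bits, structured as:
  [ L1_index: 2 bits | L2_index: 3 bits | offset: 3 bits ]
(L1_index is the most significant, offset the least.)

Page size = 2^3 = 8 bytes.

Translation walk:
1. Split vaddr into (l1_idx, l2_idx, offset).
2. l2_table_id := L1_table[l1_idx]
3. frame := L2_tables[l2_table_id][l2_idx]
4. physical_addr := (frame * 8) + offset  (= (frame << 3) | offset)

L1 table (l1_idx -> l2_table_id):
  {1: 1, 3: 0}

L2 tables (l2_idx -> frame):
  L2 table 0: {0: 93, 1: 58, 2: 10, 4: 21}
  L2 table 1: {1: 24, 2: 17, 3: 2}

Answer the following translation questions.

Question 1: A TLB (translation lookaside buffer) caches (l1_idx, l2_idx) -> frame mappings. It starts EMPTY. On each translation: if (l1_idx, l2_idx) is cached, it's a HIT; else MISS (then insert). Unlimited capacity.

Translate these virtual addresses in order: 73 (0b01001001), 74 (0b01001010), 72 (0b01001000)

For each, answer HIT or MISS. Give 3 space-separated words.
Answer: MISS HIT HIT

Derivation:
vaddr=73: (1,1) not in TLB -> MISS, insert
vaddr=74: (1,1) in TLB -> HIT
vaddr=72: (1,1) in TLB -> HIT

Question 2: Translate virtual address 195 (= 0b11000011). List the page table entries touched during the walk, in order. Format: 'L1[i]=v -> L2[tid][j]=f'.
vaddr = 195 = 0b11000011
Split: l1_idx=3, l2_idx=0, offset=3

Answer: L1[3]=0 -> L2[0][0]=93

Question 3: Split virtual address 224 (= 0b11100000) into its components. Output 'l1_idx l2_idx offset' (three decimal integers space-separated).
Answer: 3 4 0

Derivation:
vaddr = 224 = 0b11100000
  top 2 bits -> l1_idx = 3
  next 3 bits -> l2_idx = 4
  bottom 3 bits -> offset = 0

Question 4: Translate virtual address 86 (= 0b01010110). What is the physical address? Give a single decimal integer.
Answer: 142

Derivation:
vaddr = 86 = 0b01010110
Split: l1_idx=1, l2_idx=2, offset=6
L1[1] = 1
L2[1][2] = 17
paddr = 17 * 8 + 6 = 142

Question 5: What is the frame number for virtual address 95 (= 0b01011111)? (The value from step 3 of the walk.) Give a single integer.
vaddr = 95: l1_idx=1, l2_idx=3
L1[1] = 1; L2[1][3] = 2

Answer: 2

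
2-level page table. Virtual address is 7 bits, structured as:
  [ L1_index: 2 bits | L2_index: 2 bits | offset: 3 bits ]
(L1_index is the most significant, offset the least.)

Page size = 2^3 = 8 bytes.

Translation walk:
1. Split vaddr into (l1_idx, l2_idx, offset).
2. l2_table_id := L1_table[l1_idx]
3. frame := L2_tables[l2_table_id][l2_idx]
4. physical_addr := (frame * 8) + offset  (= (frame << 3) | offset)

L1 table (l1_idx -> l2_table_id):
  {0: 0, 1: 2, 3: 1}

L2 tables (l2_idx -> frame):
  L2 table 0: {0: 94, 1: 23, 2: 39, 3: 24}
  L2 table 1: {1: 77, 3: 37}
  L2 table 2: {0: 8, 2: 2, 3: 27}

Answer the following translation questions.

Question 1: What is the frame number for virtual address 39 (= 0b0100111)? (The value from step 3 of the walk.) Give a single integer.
vaddr = 39: l1_idx=1, l2_idx=0
L1[1] = 2; L2[2][0] = 8

Answer: 8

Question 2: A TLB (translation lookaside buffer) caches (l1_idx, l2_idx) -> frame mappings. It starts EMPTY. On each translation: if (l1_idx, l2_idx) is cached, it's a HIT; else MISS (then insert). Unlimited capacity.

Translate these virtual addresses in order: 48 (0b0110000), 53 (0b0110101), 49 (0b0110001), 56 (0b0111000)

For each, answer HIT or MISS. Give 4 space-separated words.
Answer: MISS HIT HIT MISS

Derivation:
vaddr=48: (1,2) not in TLB -> MISS, insert
vaddr=53: (1,2) in TLB -> HIT
vaddr=49: (1,2) in TLB -> HIT
vaddr=56: (1,3) not in TLB -> MISS, insert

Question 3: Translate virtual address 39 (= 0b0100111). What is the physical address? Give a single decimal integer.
vaddr = 39 = 0b0100111
Split: l1_idx=1, l2_idx=0, offset=7
L1[1] = 2
L2[2][0] = 8
paddr = 8 * 8 + 7 = 71

Answer: 71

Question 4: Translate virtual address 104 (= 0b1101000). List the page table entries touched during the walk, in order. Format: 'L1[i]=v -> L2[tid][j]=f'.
vaddr = 104 = 0b1101000
Split: l1_idx=3, l2_idx=1, offset=0

Answer: L1[3]=1 -> L2[1][1]=77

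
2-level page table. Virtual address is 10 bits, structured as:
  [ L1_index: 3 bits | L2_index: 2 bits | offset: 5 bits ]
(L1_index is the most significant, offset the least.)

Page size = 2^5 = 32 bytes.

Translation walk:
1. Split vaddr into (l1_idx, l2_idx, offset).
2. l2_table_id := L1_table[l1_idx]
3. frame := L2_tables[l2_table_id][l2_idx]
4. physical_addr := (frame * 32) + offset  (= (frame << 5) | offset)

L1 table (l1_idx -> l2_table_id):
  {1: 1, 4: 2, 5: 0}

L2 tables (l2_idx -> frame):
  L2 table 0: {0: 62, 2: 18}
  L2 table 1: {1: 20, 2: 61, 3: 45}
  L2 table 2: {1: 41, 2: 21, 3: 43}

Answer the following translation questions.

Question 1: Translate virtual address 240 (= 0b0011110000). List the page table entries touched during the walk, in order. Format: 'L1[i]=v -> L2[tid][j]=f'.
Answer: L1[1]=1 -> L2[1][3]=45

Derivation:
vaddr = 240 = 0b0011110000
Split: l1_idx=1, l2_idx=3, offset=16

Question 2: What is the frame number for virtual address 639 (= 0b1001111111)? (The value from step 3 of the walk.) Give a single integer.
Answer: 43

Derivation:
vaddr = 639: l1_idx=4, l2_idx=3
L1[4] = 2; L2[2][3] = 43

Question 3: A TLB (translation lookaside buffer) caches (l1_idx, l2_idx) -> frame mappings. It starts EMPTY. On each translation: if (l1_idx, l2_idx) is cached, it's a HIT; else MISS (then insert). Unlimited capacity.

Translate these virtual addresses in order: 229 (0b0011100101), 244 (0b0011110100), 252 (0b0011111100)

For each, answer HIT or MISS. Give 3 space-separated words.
Answer: MISS HIT HIT

Derivation:
vaddr=229: (1,3) not in TLB -> MISS, insert
vaddr=244: (1,3) in TLB -> HIT
vaddr=252: (1,3) in TLB -> HIT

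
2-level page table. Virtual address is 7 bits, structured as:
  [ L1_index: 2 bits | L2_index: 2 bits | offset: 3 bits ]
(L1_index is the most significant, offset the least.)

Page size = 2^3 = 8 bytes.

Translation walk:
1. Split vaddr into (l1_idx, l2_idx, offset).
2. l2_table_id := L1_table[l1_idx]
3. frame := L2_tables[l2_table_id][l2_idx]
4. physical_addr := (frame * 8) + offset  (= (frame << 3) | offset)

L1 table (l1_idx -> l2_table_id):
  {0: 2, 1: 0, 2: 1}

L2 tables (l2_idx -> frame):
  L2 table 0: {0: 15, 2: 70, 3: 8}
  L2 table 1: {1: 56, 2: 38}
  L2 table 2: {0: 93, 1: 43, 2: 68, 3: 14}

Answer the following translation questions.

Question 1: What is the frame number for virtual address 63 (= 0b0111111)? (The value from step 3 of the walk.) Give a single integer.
Answer: 8

Derivation:
vaddr = 63: l1_idx=1, l2_idx=3
L1[1] = 0; L2[0][3] = 8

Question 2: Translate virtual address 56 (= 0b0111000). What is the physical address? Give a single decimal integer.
vaddr = 56 = 0b0111000
Split: l1_idx=1, l2_idx=3, offset=0
L1[1] = 0
L2[0][3] = 8
paddr = 8 * 8 + 0 = 64

Answer: 64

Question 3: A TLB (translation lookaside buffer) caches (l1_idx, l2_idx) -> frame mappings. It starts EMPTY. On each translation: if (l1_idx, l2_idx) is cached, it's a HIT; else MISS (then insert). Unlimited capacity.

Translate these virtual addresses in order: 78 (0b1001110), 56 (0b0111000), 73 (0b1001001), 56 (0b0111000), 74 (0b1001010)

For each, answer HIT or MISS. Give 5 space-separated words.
vaddr=78: (2,1) not in TLB -> MISS, insert
vaddr=56: (1,3) not in TLB -> MISS, insert
vaddr=73: (2,1) in TLB -> HIT
vaddr=56: (1,3) in TLB -> HIT
vaddr=74: (2,1) in TLB -> HIT

Answer: MISS MISS HIT HIT HIT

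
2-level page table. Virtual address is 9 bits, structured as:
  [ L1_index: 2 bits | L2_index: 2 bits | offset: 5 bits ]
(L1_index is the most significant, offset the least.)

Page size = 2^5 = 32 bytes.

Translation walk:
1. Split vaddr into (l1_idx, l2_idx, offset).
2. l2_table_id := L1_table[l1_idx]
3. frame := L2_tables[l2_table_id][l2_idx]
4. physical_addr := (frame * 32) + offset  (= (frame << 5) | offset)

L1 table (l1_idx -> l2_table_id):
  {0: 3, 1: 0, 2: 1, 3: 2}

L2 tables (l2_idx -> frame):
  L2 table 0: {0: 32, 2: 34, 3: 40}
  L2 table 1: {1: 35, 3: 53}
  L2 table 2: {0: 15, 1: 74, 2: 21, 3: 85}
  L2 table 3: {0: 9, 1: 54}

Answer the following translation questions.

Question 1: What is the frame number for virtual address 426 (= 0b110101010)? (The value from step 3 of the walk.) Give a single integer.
vaddr = 426: l1_idx=3, l2_idx=1
L1[3] = 2; L2[2][1] = 74

Answer: 74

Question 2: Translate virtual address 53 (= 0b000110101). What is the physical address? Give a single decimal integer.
Answer: 1749

Derivation:
vaddr = 53 = 0b000110101
Split: l1_idx=0, l2_idx=1, offset=21
L1[0] = 3
L2[3][1] = 54
paddr = 54 * 32 + 21 = 1749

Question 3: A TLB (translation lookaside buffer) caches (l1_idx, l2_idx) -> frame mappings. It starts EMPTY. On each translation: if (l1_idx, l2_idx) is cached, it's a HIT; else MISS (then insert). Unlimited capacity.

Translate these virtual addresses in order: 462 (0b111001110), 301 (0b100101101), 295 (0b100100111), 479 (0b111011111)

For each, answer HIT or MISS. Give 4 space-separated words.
Answer: MISS MISS HIT HIT

Derivation:
vaddr=462: (3,2) not in TLB -> MISS, insert
vaddr=301: (2,1) not in TLB -> MISS, insert
vaddr=295: (2,1) in TLB -> HIT
vaddr=479: (3,2) in TLB -> HIT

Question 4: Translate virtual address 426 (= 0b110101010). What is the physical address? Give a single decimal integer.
Answer: 2378

Derivation:
vaddr = 426 = 0b110101010
Split: l1_idx=3, l2_idx=1, offset=10
L1[3] = 2
L2[2][1] = 74
paddr = 74 * 32 + 10 = 2378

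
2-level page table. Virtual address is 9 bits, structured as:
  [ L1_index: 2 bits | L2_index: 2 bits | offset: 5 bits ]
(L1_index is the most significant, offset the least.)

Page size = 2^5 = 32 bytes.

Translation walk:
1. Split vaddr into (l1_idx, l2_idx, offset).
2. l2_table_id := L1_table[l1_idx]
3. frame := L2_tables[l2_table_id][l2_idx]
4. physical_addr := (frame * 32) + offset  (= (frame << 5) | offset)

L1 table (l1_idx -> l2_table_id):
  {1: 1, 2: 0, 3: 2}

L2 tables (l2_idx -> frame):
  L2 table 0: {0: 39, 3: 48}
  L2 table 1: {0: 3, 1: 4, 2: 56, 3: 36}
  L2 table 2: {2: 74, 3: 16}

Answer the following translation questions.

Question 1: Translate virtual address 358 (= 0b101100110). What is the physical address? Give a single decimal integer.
Answer: 1542

Derivation:
vaddr = 358 = 0b101100110
Split: l1_idx=2, l2_idx=3, offset=6
L1[2] = 0
L2[0][3] = 48
paddr = 48 * 32 + 6 = 1542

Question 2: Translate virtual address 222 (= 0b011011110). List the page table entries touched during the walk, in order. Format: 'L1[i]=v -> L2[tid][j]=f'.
vaddr = 222 = 0b011011110
Split: l1_idx=1, l2_idx=2, offset=30

Answer: L1[1]=1 -> L2[1][2]=56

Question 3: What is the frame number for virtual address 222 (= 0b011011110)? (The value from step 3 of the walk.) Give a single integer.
vaddr = 222: l1_idx=1, l2_idx=2
L1[1] = 1; L2[1][2] = 56

Answer: 56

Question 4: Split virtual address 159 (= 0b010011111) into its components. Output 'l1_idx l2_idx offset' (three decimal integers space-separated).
Answer: 1 0 31

Derivation:
vaddr = 159 = 0b010011111
  top 2 bits -> l1_idx = 1
  next 2 bits -> l2_idx = 0
  bottom 5 bits -> offset = 31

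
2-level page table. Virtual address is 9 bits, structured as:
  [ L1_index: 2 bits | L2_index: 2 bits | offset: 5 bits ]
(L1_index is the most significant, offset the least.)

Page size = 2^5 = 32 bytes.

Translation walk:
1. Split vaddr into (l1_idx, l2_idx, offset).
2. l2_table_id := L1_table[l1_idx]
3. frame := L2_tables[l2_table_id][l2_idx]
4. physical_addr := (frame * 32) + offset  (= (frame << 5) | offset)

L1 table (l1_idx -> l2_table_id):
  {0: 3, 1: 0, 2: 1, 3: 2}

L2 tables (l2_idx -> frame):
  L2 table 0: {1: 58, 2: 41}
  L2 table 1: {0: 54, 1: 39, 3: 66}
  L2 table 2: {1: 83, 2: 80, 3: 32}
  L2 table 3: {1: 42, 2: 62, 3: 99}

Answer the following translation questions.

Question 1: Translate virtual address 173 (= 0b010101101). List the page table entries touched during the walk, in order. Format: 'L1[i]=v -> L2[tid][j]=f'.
vaddr = 173 = 0b010101101
Split: l1_idx=1, l2_idx=1, offset=13

Answer: L1[1]=0 -> L2[0][1]=58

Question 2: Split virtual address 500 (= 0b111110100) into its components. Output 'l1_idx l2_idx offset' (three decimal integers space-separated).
vaddr = 500 = 0b111110100
  top 2 bits -> l1_idx = 3
  next 2 bits -> l2_idx = 3
  bottom 5 bits -> offset = 20

Answer: 3 3 20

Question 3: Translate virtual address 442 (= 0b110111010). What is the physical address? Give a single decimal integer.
vaddr = 442 = 0b110111010
Split: l1_idx=3, l2_idx=1, offset=26
L1[3] = 2
L2[2][1] = 83
paddr = 83 * 32 + 26 = 2682

Answer: 2682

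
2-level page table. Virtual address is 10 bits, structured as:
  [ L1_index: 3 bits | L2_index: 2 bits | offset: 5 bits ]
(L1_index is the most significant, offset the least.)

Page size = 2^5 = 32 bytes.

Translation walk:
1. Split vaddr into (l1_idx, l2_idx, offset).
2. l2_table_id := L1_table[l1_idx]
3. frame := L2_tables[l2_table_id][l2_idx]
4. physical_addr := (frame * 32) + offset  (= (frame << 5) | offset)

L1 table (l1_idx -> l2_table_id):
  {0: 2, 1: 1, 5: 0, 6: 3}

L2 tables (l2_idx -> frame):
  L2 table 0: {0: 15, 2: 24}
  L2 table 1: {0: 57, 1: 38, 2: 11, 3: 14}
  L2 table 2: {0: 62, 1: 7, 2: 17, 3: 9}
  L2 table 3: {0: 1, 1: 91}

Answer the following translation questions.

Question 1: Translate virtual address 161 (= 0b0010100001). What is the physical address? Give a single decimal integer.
Answer: 1217

Derivation:
vaddr = 161 = 0b0010100001
Split: l1_idx=1, l2_idx=1, offset=1
L1[1] = 1
L2[1][1] = 38
paddr = 38 * 32 + 1 = 1217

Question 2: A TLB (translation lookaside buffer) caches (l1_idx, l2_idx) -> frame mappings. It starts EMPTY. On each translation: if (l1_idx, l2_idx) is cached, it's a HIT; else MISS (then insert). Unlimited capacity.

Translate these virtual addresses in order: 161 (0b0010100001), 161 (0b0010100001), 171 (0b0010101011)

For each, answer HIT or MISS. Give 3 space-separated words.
vaddr=161: (1,1) not in TLB -> MISS, insert
vaddr=161: (1,1) in TLB -> HIT
vaddr=171: (1,1) in TLB -> HIT

Answer: MISS HIT HIT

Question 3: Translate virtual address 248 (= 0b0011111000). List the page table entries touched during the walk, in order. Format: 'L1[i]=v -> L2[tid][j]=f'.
Answer: L1[1]=1 -> L2[1][3]=14

Derivation:
vaddr = 248 = 0b0011111000
Split: l1_idx=1, l2_idx=3, offset=24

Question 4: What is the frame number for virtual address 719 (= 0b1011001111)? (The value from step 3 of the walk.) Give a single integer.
Answer: 24

Derivation:
vaddr = 719: l1_idx=5, l2_idx=2
L1[5] = 0; L2[0][2] = 24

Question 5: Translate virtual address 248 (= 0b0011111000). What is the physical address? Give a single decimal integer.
vaddr = 248 = 0b0011111000
Split: l1_idx=1, l2_idx=3, offset=24
L1[1] = 1
L2[1][3] = 14
paddr = 14 * 32 + 24 = 472

Answer: 472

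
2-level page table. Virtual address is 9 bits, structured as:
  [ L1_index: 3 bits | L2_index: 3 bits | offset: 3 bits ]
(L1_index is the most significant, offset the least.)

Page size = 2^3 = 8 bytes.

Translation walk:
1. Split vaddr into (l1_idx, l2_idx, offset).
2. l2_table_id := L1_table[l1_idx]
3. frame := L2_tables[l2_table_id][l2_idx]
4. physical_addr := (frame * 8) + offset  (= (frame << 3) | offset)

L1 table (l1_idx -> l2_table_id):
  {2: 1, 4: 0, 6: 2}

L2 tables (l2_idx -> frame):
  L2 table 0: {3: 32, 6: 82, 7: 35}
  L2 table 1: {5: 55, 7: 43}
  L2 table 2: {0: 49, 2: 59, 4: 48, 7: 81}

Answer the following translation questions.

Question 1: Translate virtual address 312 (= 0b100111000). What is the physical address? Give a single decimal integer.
vaddr = 312 = 0b100111000
Split: l1_idx=4, l2_idx=7, offset=0
L1[4] = 0
L2[0][7] = 35
paddr = 35 * 8 + 0 = 280

Answer: 280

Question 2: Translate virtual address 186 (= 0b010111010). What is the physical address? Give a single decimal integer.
vaddr = 186 = 0b010111010
Split: l1_idx=2, l2_idx=7, offset=2
L1[2] = 1
L2[1][7] = 43
paddr = 43 * 8 + 2 = 346

Answer: 346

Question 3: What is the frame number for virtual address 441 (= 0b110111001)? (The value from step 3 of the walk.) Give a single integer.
vaddr = 441: l1_idx=6, l2_idx=7
L1[6] = 2; L2[2][7] = 81

Answer: 81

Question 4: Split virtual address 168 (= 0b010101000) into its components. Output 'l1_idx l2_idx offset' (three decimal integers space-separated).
vaddr = 168 = 0b010101000
  top 3 bits -> l1_idx = 2
  next 3 bits -> l2_idx = 5
  bottom 3 bits -> offset = 0

Answer: 2 5 0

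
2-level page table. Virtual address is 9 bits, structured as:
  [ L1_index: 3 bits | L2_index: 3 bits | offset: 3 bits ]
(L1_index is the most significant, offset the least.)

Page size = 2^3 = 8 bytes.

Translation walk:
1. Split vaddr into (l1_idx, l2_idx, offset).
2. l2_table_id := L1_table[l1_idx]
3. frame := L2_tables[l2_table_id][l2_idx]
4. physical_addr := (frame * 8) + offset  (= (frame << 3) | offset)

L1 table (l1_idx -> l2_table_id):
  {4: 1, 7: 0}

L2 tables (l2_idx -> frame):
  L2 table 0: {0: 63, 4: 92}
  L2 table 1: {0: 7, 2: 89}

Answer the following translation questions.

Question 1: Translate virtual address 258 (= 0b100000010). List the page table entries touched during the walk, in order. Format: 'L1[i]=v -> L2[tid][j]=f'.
vaddr = 258 = 0b100000010
Split: l1_idx=4, l2_idx=0, offset=2

Answer: L1[4]=1 -> L2[1][0]=7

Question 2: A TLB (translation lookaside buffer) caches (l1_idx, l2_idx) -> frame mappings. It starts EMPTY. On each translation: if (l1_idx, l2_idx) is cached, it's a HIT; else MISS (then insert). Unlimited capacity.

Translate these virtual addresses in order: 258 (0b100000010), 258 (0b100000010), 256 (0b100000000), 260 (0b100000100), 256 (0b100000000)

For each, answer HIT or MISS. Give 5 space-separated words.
Answer: MISS HIT HIT HIT HIT

Derivation:
vaddr=258: (4,0) not in TLB -> MISS, insert
vaddr=258: (4,0) in TLB -> HIT
vaddr=256: (4,0) in TLB -> HIT
vaddr=260: (4,0) in TLB -> HIT
vaddr=256: (4,0) in TLB -> HIT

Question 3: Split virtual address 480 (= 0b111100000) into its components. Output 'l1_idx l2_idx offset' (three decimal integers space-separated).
Answer: 7 4 0

Derivation:
vaddr = 480 = 0b111100000
  top 3 bits -> l1_idx = 7
  next 3 bits -> l2_idx = 4
  bottom 3 bits -> offset = 0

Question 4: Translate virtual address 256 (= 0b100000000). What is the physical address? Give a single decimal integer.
Answer: 56

Derivation:
vaddr = 256 = 0b100000000
Split: l1_idx=4, l2_idx=0, offset=0
L1[4] = 1
L2[1][0] = 7
paddr = 7 * 8 + 0 = 56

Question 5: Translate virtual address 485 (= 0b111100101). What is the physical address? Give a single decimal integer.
Answer: 741

Derivation:
vaddr = 485 = 0b111100101
Split: l1_idx=7, l2_idx=4, offset=5
L1[7] = 0
L2[0][4] = 92
paddr = 92 * 8 + 5 = 741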